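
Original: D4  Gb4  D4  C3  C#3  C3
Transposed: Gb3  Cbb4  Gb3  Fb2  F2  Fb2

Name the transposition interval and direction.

down an augmented fifth

Take the first pair: D4 → Gb3. D to G spans 5 letter names, so the interval is some kind of fifth.
Gb3 to D4 is 8 semitones, which makes it an augmented fifth; the second version is lower, so the direction is down.
Checking another pair — C3 → Fb2 — gives the same interval.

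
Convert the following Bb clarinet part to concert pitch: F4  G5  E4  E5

Eb4 F5 D4 D5

Written C4 on the Bb clarinet sounds as Bb3, a major second lower; apply that shift to every note.
F4 -> Eb4
G5 -> F5
E4 -> D4
E5 -> D5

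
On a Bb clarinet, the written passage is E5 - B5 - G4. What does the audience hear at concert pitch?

Written C4 on the Bb clarinet sounds as Bb3, a major second lower; apply that shift to every note.
E5 → D5
B5 → A5
G4 → F4

D5 A5 F4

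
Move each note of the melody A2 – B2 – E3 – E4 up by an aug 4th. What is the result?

An augmented fourth up from A2 gives D#3.
B2: a fourth up reaches E, and 6 semitones makes it E#3.
E3 up an augmented fourth is A#3.
E4 up an augmented fourth is A#4.

D#3 E#3 A#3 A#4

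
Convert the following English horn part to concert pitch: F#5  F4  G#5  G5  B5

B4 Bb3 C#5 C5 E5

The English horn sounds a perfect fifth below written, so transpose each written note down a perfect fifth.
F#5 gives B4
F4 gives Bb3
G#5 gives C#5
G5 gives C5
B5 gives E5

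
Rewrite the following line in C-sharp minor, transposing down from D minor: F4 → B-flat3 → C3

E4 A3 B2

D minor to C-sharp minor down is a minor second, so every note moves down by that interval.
F4 becomes E4
Bb3 becomes A3
C3 becomes B2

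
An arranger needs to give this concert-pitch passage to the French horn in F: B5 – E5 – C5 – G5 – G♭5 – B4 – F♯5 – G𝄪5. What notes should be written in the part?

Written C4 sounds as F3 on the French horn in F, so concert pitches are written a perfect fifth up.
B5 -> F#6
E5 -> B5
C5 -> G5
G5 -> D6
Gb5 -> Db6
B4 -> F#5
F#5 -> C#6
G##5 -> D##6

F#6 B5 G5 D6 Db6 F#5 C#6 D##6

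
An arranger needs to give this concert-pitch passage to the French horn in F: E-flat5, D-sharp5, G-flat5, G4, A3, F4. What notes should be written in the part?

Bb5 A#5 Db6 D5 E4 C5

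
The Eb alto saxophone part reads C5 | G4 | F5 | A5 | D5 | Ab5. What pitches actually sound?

The Eb alto saxophone sounds a major sixth below written, so transpose each written note down a major sixth.
C5 gives Eb4
G4 gives Bb3
F5 gives Ab4
A5 gives C5
D5 gives F4
Ab5 gives Cb5

Eb4 Bb3 Ab4 C5 F4 Cb5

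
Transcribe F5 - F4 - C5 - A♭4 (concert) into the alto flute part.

Bb5 Bb4 F5 Db5

The alto flute sounds a perfect fourth below written, so the written part must be a perfect fourth above concert — transpose each note up.
F5 gives Bb5
F4 gives Bb4
C5 gives F5
Ab4 gives Db5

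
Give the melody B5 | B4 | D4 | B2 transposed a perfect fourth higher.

B5 gives E6
B4 gives E5
D4 gives G4
B2 gives E3

E6 E5 G4 E3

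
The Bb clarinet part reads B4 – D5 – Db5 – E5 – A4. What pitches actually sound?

A4 C5 Cb5 D5 G4

Written C4 on the Bb clarinet sounds as Bb3, a major second lower; apply that shift to every note.
B4 becomes A4
D5 becomes C5
Db5 becomes Cb5
E5 becomes D5
A4 becomes G4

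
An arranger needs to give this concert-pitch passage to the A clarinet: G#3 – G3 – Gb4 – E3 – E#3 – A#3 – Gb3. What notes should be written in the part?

The A clarinet sounds a minor third below written, so the written part must be a minor third above concert — transpose each note up.
G#3 to B3
G3 to Bb3
Gb4 to Bbb4
E3 to G3
E#3 to G#3
A#3 to C#4
Gb3 to Bbb3

B3 Bb3 Bbb4 G3 G#3 C#4 Bbb3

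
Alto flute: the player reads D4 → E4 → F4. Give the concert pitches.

The alto flute sounds a perfect fourth below written, so transpose each written note down a perfect fourth.
D4 gives A3
E4 gives B3
F4 gives C4

A3 B3 C4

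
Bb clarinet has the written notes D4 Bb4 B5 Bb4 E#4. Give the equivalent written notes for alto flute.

F4 Db5 D6 Db5 G#4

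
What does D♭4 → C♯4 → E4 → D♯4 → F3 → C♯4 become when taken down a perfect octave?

Db4 down a perfect octave is Db3.
C#4: an octave down reaches C, and 12 semitones makes it C#3.
E4: an octave down reaches E, and 12 semitones makes it E3.
A perfect octave down from D#4 gives D#3.
A perfect octave down from F3 gives F2.
C#4: an octave down reaches C, and 12 semitones makes it C#3.

Db3 C#3 E3 D#3 F2 C#3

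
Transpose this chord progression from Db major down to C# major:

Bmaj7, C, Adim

A##maj7 B# G##dim

Db major down to C# major is a diminished second; each chord root moves by that interval while the quality stays the same.
Bmaj7: root B down a diminished second → A##, giving A##maj7.
C: root C down a diminished second → B#, giving B#.
Adim: root A down a diminished second → G##, giving G##dim.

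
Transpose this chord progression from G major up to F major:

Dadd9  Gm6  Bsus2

Cadd9 Fm6 Asus2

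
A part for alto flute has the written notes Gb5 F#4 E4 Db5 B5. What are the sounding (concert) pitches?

Db5 C#4 B3 Ab4 F#5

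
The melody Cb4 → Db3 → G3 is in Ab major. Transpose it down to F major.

Ab3 Bb2 E3

Ab major to F major down is a minor third, so every note moves down by that interval.
Cb4 -> Ab3
Db3 -> Bb2
G3 -> E3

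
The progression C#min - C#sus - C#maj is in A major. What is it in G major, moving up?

Bmin Bsus Bmaj

A major up to G major is a minor seventh; each chord root moves by that interval while the quality stays the same.
C#min: root C# up a minor seventh → B, giving Bmin.
C#sus: root C# up a minor seventh → B, giving Bsus.
C#maj: root C# up a minor seventh → B, giving Bmaj.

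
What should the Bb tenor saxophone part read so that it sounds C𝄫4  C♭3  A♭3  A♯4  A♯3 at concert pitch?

Written C4 sounds as Bb2 on the Bb tenor saxophone, so concert pitches are written a major ninth up.
Cbb4 becomes Dbb5
Cb3 becomes Db4
Ab3 becomes Bb4
A#4 becomes B#5
A#3 becomes B#4

Dbb5 Db4 Bb4 B#5 B#4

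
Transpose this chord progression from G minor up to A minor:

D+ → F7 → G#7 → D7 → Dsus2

E+ G7 A#7 E7 Esus2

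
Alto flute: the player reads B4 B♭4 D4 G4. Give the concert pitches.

F#4 F4 A3 D4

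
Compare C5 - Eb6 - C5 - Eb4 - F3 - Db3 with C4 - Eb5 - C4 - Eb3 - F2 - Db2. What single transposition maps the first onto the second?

From C5 to C4 is 8 letter names — an octave of some quality.
C4 to C5 is 12 semitones, which makes it a perfect octave; the second version is lower, so the direction is down.
Checking another pair — Db3 → Db2 — gives the same interval.

down a perfect octave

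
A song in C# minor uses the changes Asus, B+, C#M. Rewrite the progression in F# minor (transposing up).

Dsus E+ F#M

C# minor up to F# minor is a perfect fourth; each chord root moves by that interval while the quality stays the same.
Asus: root A up a perfect fourth → D, giving Dsus.
B+: root B up a perfect fourth → E, giving E+.
C#M: root C# up a perfect fourth → F#, giving F#M.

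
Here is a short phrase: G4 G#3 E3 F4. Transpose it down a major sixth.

Bb3 B2 G2 Ab3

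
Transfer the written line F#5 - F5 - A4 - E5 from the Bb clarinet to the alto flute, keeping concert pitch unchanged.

First find concert pitch: the Bb clarinet sounds a major second below written, so F#5 F5 A4 E5 sounds E5 Eb5 G4 D5.
Then write for alto flute: it sounds a perfect fourth below written, so the part must be a perfect fourth above concert.
E5 → A5
Eb5 → Ab5
G4 → C5
D5 → G5

A5 Ab5 C5 G5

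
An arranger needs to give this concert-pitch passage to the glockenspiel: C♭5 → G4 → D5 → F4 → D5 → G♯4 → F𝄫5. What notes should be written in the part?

The glockenspiel sounds a perfect fifteenth above written, so the written part must be a perfect fifteenth below concert — transpose each note down.
Cb5 becomes Cb3
G4 becomes G2
D5 becomes D3
F4 becomes F2
D5 becomes D3
G#4 becomes G#2
Fbb5 becomes Fbb3

Cb3 G2 D3 F2 D3 G#2 Fbb3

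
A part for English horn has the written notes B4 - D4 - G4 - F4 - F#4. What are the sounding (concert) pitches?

E4 G3 C4 Bb3 B3

Written C4 on the English horn sounds as F3, a perfect fifth lower; apply that shift to every note.
B4 becomes E4
D4 becomes G3
G4 becomes C4
F4 becomes Bb3
F#4 becomes B3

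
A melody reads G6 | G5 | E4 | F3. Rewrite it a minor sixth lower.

B5 B4 G#3 A2

G6 down a minor sixth is B5.
G5: a sixth down reaches B, and 8 semitones makes it B4.
E4 down a minor sixth is G#3.
F3: a sixth down reaches A, and 8 semitones makes it A2.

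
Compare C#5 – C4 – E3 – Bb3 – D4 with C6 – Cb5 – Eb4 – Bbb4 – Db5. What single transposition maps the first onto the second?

up a diminished octave

From C#5 to C6 is 8 letter names — an octave of some quality.
C#5 to C6 is 11 semitones, which makes it a diminished octave; the second version is higher, so the direction is up.
Checking another pair — D4 → Db5 — gives the same interval.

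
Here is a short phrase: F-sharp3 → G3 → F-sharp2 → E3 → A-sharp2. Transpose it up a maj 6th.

F#3: a sixth up reaches D, and 9 semitones makes it D#4.
G3 up a major sixth is E4.
F#2 up a major sixth is D#3.
E3 up a major sixth is C#4.
A#2: a sixth up reaches F, and 9 semitones makes it F##3.

D#4 E4 D#3 C#4 F##3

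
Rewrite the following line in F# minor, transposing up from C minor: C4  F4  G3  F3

F#4 B4 C#4 B3

C minor to F# minor up is an augmented fourth, so every note moves up by that interval.
C4 to F#4
F4 to B4
G3 to C#4
F3 to B3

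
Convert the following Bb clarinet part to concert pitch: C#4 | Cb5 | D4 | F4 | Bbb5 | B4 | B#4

The Bb clarinet sounds a major second below written, so transpose each written note down a major second.
C#4 gives B3
Cb5 gives Bbb4
D4 gives C4
F4 gives Eb4
Bbb5 gives Abb5
B4 gives A4
B#4 gives A#4

B3 Bbb4 C4 Eb4 Abb5 A4 A#4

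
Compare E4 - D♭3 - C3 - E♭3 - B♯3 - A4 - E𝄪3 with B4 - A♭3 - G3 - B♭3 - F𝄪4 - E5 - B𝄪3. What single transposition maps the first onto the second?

up a perfect fifth

Take the first pair: E4 → B4. E to B spans 5 letter names, so the interval is some kind of fifth.
E4 to B4 is 7 semitones, which makes it a perfect fifth; the second version is higher, so the direction is up.
Checking another pair — E##3 → B##3 — gives the same interval.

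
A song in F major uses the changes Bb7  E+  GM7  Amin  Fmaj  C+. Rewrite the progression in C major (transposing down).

F7 B+ DM7 Emin Cmaj G+

F major down to C major is a perfect fourth; each chord root moves by that interval while the quality stays the same.
Bb7: root Bb down a perfect fourth → F, giving F7.
E+: root E down a perfect fourth → B, giving B+.
GM7: root G down a perfect fourth → D, giving DM7.
Amin: root A down a perfect fourth → E, giving Emin.
Fmaj: root F down a perfect fourth → C, giving Cmaj.
C+: root C down a perfect fourth → G, giving G+.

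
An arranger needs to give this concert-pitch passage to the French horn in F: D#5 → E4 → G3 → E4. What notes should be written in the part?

A#5 B4 D4 B4

The French horn in F sounds a perfect fifth below written, so the written part must be a perfect fifth above concert — transpose each note up.
D#5 to A#5
E4 to B4
G3 to D4
E4 to B4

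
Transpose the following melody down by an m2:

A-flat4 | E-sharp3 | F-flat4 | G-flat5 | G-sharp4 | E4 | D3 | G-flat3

Ab4 → G4
E#3 → D##3
Fb4 → Eb4
Gb5 → F5
G#4 → F##4
E4 → D#4
D3 → C#3
Gb3 → F3

G4 D##3 Eb4 F5 F##4 D#4 C#3 F3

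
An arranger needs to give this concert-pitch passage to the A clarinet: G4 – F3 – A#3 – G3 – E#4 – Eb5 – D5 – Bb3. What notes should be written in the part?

Bb4 Ab3 C#4 Bb3 G#4 Gb5 F5 Db4

Written C4 sounds as A3 on the A clarinet, so concert pitches are written a minor third up.
G4 → Bb4
F3 → Ab3
A#3 → C#4
G3 → Bb3
E#4 → G#4
Eb5 → Gb5
D5 → F5
Bb3 → Db4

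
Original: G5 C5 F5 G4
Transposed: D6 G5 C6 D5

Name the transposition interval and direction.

Take the first pair: G5 → D6. G to D spans 5 letter names, so the interval is some kind of fifth.
G5 to D6 is 7 semitones, which makes it a perfect fifth; the second version is higher, so the direction is up.
Checking another pair — G4 → D5 — gives the same interval.

up a perfect fifth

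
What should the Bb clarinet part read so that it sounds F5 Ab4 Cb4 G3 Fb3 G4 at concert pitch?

The Bb clarinet sounds a major second below written, so the written part must be a major second above concert — transpose each note up.
F5 → G5
Ab4 → Bb4
Cb4 → Db4
G3 → A3
Fb3 → Gb3
G4 → A4

G5 Bb4 Db4 A3 Gb3 A4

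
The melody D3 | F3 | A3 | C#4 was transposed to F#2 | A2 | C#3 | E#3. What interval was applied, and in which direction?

down a minor sixth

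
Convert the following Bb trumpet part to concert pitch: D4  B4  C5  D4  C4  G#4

Written C4 on the Bb trumpet sounds as Bb3, a major second lower; apply that shift to every note.
D4 becomes C4
B4 becomes A4
C5 becomes Bb4
D4 becomes C4
C4 becomes Bb3
G#4 becomes F#4

C4 A4 Bb4 C4 Bb3 F#4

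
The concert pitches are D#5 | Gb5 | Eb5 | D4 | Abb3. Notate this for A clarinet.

F#5 Bbb5 Gb5 F4 Cbb4

Written C4 sounds as A3 on the A clarinet, so concert pitches are written a minor third up.
D#5 gives F#5
Gb5 gives Bbb5
Eb5 gives Gb5
D4 gives F4
Abb3 gives Cbb4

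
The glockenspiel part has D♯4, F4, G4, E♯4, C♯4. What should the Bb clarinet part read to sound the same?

E#6 G6 A6 F##6 D#6

First find concert pitch: the glockenspiel sounds a perfect fifteenth above written, so D♯4 F4 G4 E♯4 C♯4 sounds D#6 F6 G6 E#6 C#6.
Then write for Bb clarinet: it sounds a major second below written, so the part must be a major second above concert.
D#6 → E#6
F6 → G6
G6 → A6
E#6 → F##6
C#6 → D#6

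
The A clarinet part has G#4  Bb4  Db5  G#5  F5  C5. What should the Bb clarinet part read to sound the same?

First find concert pitch: the A clarinet sounds a minor third below written, so G#4 Bb4 Db5 G#5 F5 C5 sounds E#4 G4 Bb4 E#5 D5 A4.
Then write for Bb clarinet: it sounds a major second below written, so the part must be a major second above concert.
E#4 → F##4
G4 → A4
Bb4 → C5
E#5 → F##5
D5 → E5
A4 → B4

F##4 A4 C5 F##5 E5 B4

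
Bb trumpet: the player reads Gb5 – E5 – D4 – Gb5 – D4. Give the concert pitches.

Fb5 D5 C4 Fb5 C4

The Bb trumpet sounds a major second below written, so transpose each written note down a major second.
Gb5 -> Fb5
E5 -> D5
D4 -> C4
Gb5 -> Fb5
D4 -> C4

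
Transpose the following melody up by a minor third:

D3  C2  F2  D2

D3 becomes F3
C2 becomes Eb2
F2 becomes Ab2
D2 becomes F2

F3 Eb2 Ab2 F2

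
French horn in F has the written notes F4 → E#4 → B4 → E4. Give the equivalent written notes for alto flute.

First find concert pitch: the French horn in F sounds a perfect fifth below written, so F4 E#4 B4 E4 sounds Bb3 A#3 E4 A3.
Then write for alto flute: it sounds a perfect fourth below written, so the part must be a perfect fourth above concert.
Bb3 → Eb4
A#3 → D#4
E4 → A4
A3 → D4

Eb4 D#4 A4 D4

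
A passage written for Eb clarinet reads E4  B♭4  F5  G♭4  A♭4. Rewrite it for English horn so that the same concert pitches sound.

First find concert pitch: the Eb clarinet sounds a minor third above written, so E4 B♭4 F5 G♭4 A♭4 sounds G4 Db5 Ab5 Bbb4 Cb5.
Then write for English horn: it sounds a perfect fifth below written, so the part must be a perfect fifth above concert.
G4 → D5
Db5 → Ab5
Ab5 → Eb6
Bbb4 → Fb5
Cb5 → Gb5

D5 Ab5 Eb6 Fb5 Gb5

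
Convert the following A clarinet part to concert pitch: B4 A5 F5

G#4 F#5 D5

Written C4 on the A clarinet sounds as A3, a minor third lower; apply that shift to every note.
B4 -> G#4
A5 -> F#5
F5 -> D5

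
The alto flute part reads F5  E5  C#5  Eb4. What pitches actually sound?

C5 B4 G#4 Bb3

Written C4 on the alto flute sounds as G3, a perfect fourth lower; apply that shift to every note.
F5 to C5
E5 to B4
C#5 to G#4
Eb4 to Bb3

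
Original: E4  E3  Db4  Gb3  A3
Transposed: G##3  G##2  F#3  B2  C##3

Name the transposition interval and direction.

down a diminished sixth

Take the first pair: E4 → G##3. E to G spans 6 letter names, so the interval is some kind of sixth.
G##3 to E4 is 7 semitones, which makes it a diminished sixth; the second version is lower, so the direction is down.
Checking another pair — A3 → C##3 — gives the same interval.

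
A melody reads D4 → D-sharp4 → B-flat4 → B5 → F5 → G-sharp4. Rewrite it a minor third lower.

B3 B#3 G4 G#5 D5 E#4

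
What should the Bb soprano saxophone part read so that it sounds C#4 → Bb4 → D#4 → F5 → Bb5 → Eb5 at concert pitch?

Written C4 sounds as Bb3 on the Bb soprano saxophone, so concert pitches are written a major second up.
C#4 gives D#4
Bb4 gives C5
D#4 gives E#4
F5 gives G5
Bb5 gives C6
Eb5 gives F5

D#4 C5 E#4 G5 C6 F5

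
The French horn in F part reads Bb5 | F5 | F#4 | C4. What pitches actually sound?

Eb5 Bb4 B3 F3

Written C4 on the French horn in F sounds as F3, a perfect fifth lower; apply that shift to every note.
Bb5 -> Eb5
F5 -> Bb4
F#4 -> B3
C4 -> F3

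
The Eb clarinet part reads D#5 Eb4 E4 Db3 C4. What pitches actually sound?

F#5 Gb4 G4 Fb3 Eb4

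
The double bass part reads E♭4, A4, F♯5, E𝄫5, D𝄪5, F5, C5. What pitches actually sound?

Eb3 A3 F#4 Ebb4 D##4 F4 C4

The double bass sounds a perfect octave below written, so transpose each written note down a perfect octave.
Eb4 gives Eb3
A4 gives A3
F#5 gives F#4
Ebb5 gives Ebb4
D##5 gives D##4
F5 gives F4
C5 gives C4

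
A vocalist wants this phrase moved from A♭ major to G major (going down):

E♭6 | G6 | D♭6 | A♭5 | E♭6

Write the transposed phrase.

A♭ major to G major down is a minor second, so every note moves down by that interval.
Eb6 becomes D6
G6 becomes F#6
Db6 becomes C6
Ab5 becomes G5
Eb6 becomes D6

D6 F#6 C6 G5 D6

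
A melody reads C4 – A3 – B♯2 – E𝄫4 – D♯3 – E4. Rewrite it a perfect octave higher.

C5 A4 B#3 Ebb5 D#4 E5

C4 becomes C5
A3 becomes A4
B#2 becomes B#3
Ebb4 becomes Ebb5
D#3 becomes D#4
E4 becomes E5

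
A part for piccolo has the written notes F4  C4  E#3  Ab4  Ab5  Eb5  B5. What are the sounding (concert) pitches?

F5 C5 E#4 Ab5 Ab6 Eb6 B6

Written C4 on the piccolo sounds as C5, a perfect octave higher; apply that shift to every note.
F4 becomes F5
C4 becomes C5
E#3 becomes E#4
Ab4 becomes Ab5
Ab5 becomes Ab6
Eb5 becomes Eb6
B5 becomes B6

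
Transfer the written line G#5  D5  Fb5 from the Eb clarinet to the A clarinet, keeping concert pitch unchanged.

D6 Ab5 Cbb6

First find concert pitch: the Eb clarinet sounds a minor third above written, so G#5 D5 Fb5 sounds B5 F5 Abb5.
Then write for A clarinet: it sounds a minor third below written, so the part must be a minor third above concert.
B5 → D6
F5 → Ab5
Abb5 → Cbb6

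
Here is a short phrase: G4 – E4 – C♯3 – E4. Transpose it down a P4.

D4 B3 G#2 B3

G4 to D4
E4 to B3
C#3 to G#2
E4 to B3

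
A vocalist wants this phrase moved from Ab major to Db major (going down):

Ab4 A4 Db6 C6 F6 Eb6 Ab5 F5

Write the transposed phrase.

From Ab down to Db is a perfect fifth; apply that to each pitch.
Ab4 to Db4
A4 to D4
Db6 to Gb5
C6 to F5
F6 to Bb5
Eb6 to Ab5
Ab5 to Db5
F5 to Bb4

Db4 D4 Gb5 F5 Bb5 Ab5 Db5 Bb4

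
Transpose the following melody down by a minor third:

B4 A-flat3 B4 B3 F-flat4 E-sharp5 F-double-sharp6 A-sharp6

B4: a third down reaches G, and 3 semitones makes it G#4.
A minor third down from Ab3 gives F3.
A minor third down from B4 gives G#4.
B3: a third down reaches G, and 3 semitones makes it G#3.
A minor third down from Fb4 gives Db4.
E#5: a third down reaches C, and 3 semitones makes it C##5.
A minor third down from F##6 gives D##6.
A#6 down a minor third is F##6.

G#4 F3 G#4 G#3 Db4 C##5 D##6 F##6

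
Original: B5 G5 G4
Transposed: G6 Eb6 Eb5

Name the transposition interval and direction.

up a minor sixth

Take the first pair: B5 → G6. B to G spans 6 letter names, so the interval is some kind of sixth.
B5 to G6 is 8 semitones, which makes it a minor sixth; the second version is higher, so the direction is up.
Checking another pair — G4 → Eb5 — gives the same interval.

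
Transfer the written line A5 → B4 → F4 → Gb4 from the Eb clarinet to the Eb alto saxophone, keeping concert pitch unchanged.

First find concert pitch: the Eb clarinet sounds a minor third above written, so A5 B4 F4 Gb4 sounds C6 D5 Ab4 Bbb4.
Then write for Eb alto saxophone: it sounds a major sixth below written, so the part must be a major sixth above concert.
C6 → A6
D5 → B5
Ab4 → F5
Bbb4 → Gb5

A6 B5 F5 Gb5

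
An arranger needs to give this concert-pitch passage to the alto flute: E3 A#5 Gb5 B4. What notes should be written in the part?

A3 D#6 Cb6 E5

The alto flute sounds a perfect fourth below written, so the written part must be a perfect fourth above concert — transpose each note up.
E3 becomes A3
A#5 becomes D#6
Gb5 becomes Cb6
B4 becomes E5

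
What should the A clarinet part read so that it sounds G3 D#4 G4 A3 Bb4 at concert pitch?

Bb3 F#4 Bb4 C4 Db5

The A clarinet sounds a minor third below written, so the written part must be a minor third above concert — transpose each note up.
G3 becomes Bb3
D#4 becomes F#4
G4 becomes Bb4
A3 becomes C4
Bb4 becomes Db5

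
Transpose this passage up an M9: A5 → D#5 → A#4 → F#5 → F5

A5 -> B6
D#5 -> E#6
A#4 -> B#5
F#5 -> G#6
F5 -> G6

B6 E#6 B#5 G#6 G6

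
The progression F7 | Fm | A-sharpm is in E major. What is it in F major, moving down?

Gb7 Gbm Bm

E major down to F major is a major seventh; each chord root moves by that interval while the quality stays the same.
F7: root F down a major seventh → Gb, giving Gb7.
Fm: root F down a major seventh → Gb, giving Gbm.
A-sharpm: root A-sharp down a major seventh → B, giving Bm.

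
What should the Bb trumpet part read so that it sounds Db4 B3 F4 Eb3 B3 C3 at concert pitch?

Eb4 C#4 G4 F3 C#4 D3

Written C4 sounds as Bb3 on the Bb trumpet, so concert pitches are written a major second up.
Db4 gives Eb4
B3 gives C#4
F4 gives G4
Eb3 gives F3
B3 gives C#4
C3 gives D3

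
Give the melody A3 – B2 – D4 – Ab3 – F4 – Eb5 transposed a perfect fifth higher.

E4 F#3 A4 Eb4 C5 Bb5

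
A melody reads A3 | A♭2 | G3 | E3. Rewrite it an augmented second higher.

B#3 B2 A#3 F##3

A3 gives B#3
Ab2 gives B2
G3 gives A#3
E3 gives F##3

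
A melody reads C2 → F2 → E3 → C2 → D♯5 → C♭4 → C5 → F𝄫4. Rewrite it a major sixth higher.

A2 D3 C#4 A2 B#5 Ab4 A5 Dbb5

A major sixth up from C2 gives A2.
A major sixth up from F2 gives D3.
E3 up a major sixth is C#4.
C2 up a major sixth is A2.
D#5: a sixth up reaches B, and 9 semitones makes it B#5.
Cb4 up a major sixth is Ab4.
A major sixth up from C5 gives A5.
Fbb4 up a major sixth is Dbb5.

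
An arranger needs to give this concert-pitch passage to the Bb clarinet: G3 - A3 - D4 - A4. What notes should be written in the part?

A3 B3 E4 B4

Written C4 sounds as Bb3 on the Bb clarinet, so concert pitches are written a major second up.
G3 to A3
A3 to B3
D4 to E4
A4 to B4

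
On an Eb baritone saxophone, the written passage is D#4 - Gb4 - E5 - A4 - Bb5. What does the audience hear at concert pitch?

Written C4 on the Eb baritone saxophone sounds as Eb2, a major thirteenth lower; apply that shift to every note.
D#4 to F#2
Gb4 to Bbb2
E5 to G3
A4 to C3
Bb5 to Db4

F#2 Bbb2 G3 C3 Db4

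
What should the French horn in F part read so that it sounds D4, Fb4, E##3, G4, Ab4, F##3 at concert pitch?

A4 Cb5 B##3 D5 Eb5 C##4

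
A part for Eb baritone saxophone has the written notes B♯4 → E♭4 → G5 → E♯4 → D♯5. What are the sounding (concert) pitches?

The Eb baritone saxophone sounds a major thirteenth below written, so transpose each written note down a major thirteenth.
B#4 becomes D#3
Eb4 becomes Gb2
G5 becomes Bb3
E#4 becomes G#2
D#5 becomes F#3

D#3 Gb2 Bb3 G#2 F#3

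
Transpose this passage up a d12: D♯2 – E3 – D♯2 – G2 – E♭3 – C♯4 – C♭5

A3 Bb4 A3 Db4 Bbb4 G5 Gbb6

D#2 gives A3
E3 gives Bb4
D#2 gives A3
G2 gives Db4
Eb3 gives Bbb4
C#4 gives G5
Cb5 gives Gbb6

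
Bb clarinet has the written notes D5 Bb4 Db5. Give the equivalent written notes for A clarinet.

Eb5 Cb5 Ebb5

First find concert pitch: the Bb clarinet sounds a major second below written, so D5 Bb4 Db5 sounds C5 Ab4 Cb5.
Then write for A clarinet: it sounds a minor third below written, so the part must be a minor third above concert.
C5 → Eb5
Ab4 → Cb5
Cb5 → Ebb5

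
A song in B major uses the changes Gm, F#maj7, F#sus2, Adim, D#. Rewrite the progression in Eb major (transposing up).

Cbm Bbmaj7 Bbsus2 Dbdim G

B major up to Eb major is a diminished fourth; each chord root moves by that interval while the quality stays the same.
Gm: root G up a diminished fourth → Cb, giving Cbm.
F#maj7: root F# up a diminished fourth → Bb, giving Bbmaj7.
F#sus2: root F# up a diminished fourth → Bb, giving Bbsus2.
Adim: root A up a diminished fourth → Db, giving Dbdim.
D#: root D# up a diminished fourth → G, giving G.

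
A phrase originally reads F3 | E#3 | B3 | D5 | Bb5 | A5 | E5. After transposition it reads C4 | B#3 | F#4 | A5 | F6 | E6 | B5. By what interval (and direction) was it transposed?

up a perfect fifth

Take the first pair: F3 → C4. F to C spans 5 letter names, so the interval is some kind of fifth.
F3 to C4 is 7 semitones, which makes it a perfect fifth; the second version is higher, so the direction is up.
Checking another pair — E5 → B5 — gives the same interval.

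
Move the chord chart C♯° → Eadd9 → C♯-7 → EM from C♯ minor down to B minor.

B° Dadd9 B-7 DM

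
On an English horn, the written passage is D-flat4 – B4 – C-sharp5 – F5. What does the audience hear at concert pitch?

Gb3 E4 F#4 Bb4

The English horn sounds a perfect fifth below written, so transpose each written note down a perfect fifth.
Db4 gives Gb3
B4 gives E4
C#5 gives F#4
F5 gives Bb4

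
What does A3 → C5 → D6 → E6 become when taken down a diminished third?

A3 down a diminished third is F##3.
A diminished third down from C5 gives A#4.
A diminished third down from D6 gives B#5.
E6 down a diminished third is C##6.

F##3 A#4 B#5 C##6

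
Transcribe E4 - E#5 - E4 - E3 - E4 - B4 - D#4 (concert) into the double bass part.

The double bass sounds a perfect octave below written, so the written part must be a perfect octave above concert — transpose each note up.
E4 -> E5
E#5 -> E#6
E4 -> E5
E3 -> E4
E4 -> E5
B4 -> B5
D#4 -> D#5

E5 E#6 E5 E4 E5 B5 D#5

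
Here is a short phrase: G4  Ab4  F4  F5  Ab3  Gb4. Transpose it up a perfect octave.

G5 Ab5 F5 F6 Ab4 Gb5

G4 -> G5
Ab4 -> Ab5
F4 -> F5
F5 -> F6
Ab3 -> Ab4
Gb4 -> Gb5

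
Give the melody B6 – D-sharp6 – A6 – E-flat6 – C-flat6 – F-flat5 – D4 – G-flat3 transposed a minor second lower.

A#6 C##6 G#6 D6 Bb5 Eb5 C#4 F3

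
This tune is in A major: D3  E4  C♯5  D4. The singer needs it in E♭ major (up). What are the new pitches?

A major to E♭ major up is a diminished fifth, so every note moves up by that interval.
D3 → Ab3
E4 → Bb4
C#5 → G5
D4 → Ab4

Ab3 Bb4 G5 Ab4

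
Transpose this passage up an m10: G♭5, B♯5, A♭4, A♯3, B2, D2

Bbb6 D#7 Cb6 C#5 D4 F3

Gb5 up a minor tenth is Bbb6.
B#5: a tenth up reaches D, and 15 semitones makes it D#7.
A minor tenth up from Ab4 gives Cb6.
A minor tenth up from A#3 gives C#5.
A minor tenth up from B2 gives D4.
D2: a tenth up reaches F, and 15 semitones makes it F3.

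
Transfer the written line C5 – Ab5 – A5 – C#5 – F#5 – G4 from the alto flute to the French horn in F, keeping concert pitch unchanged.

D5 Bb5 B5 D#5 G#5 A4

First find concert pitch: the alto flute sounds a perfect fourth below written, so C5 Ab5 A5 C#5 F#5 G4 sounds G4 Eb5 E5 G#4 C#5 D4.
Then write for French horn in F: it sounds a perfect fifth below written, so the part must be a perfect fifth above concert.
G4 → D5
Eb5 → Bb5
E5 → B5
G#4 → D#5
C#5 → G#5
D4 → A4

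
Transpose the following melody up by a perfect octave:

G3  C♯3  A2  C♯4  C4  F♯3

G3 gives G4
C#3 gives C#4
A2 gives A3
C#4 gives C#5
C4 gives C5
F#3 gives F#4

G4 C#4 A3 C#5 C5 F#4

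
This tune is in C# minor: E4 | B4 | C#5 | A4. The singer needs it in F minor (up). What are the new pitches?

From C# up to F is a diminished fourth; apply that to each pitch.
E4 gives Ab4
B4 gives Eb5
C#5 gives F5
A4 gives Db5

Ab4 Eb5 F5 Db5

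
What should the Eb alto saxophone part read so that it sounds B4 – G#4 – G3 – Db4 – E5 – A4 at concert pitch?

The Eb alto saxophone sounds a major sixth below written, so the written part must be a major sixth above concert — transpose each note up.
B4 → G#5
G#4 → E#5
G3 → E4
Db4 → Bb4
E5 → C#6
A4 → F#5

G#5 E#5 E4 Bb4 C#6 F#5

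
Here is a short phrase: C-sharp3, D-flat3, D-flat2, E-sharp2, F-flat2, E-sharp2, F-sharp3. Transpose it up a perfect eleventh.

F#4 Gb4 Gb3 A#3 Bbb3 A#3 B4

C#3 -> F#4
Db3 -> Gb4
Db2 -> Gb3
E#2 -> A#3
Fb2 -> Bbb3
E#2 -> A#3
F#3 -> B4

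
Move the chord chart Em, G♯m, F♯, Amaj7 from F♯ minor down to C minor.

F♯ minor down to C minor is an augmented fourth; each chord root moves by that interval while the quality stays the same.
Em: root E down an augmented fourth → Bb, giving Bbm.
G♯m: root G♯ down an augmented fourth → D, giving Dm.
F♯: root F♯ down an augmented fourth → C, giving C.
Amaj7: root A down an augmented fourth → Eb, giving Ebmaj7.

Bbm Dm C Ebmaj7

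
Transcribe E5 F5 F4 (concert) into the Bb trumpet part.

F#5 G5 G4

Written C4 sounds as Bb3 on the Bb trumpet, so concert pitches are written a major second up.
E5 gives F#5
F5 gives G5
F4 gives G4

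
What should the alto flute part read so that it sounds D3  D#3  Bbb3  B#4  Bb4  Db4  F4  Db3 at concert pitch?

G3 G#3 Ebb4 E#5 Eb5 Gb4 Bb4 Gb3

The alto flute sounds a perfect fourth below written, so the written part must be a perfect fourth above concert — transpose each note up.
D3 becomes G3
D#3 becomes G#3
Bbb3 becomes Ebb4
B#4 becomes E#5
Bb4 becomes Eb5
Db4 becomes Gb4
F4 becomes Bb4
Db3 becomes Gb3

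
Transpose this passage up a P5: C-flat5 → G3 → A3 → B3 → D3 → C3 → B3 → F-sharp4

Cb5 to Gb5
G3 to D4
A3 to E4
B3 to F#4
D3 to A3
C3 to G3
B3 to F#4
F#4 to C#5

Gb5 D4 E4 F#4 A3 G3 F#4 C#5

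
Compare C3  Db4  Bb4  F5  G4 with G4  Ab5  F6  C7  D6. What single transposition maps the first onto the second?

up a perfect twelfth

From C3 to G4 is 12 letter names — a twelfth of some quality.
C3 to G4 is 19 semitones, which makes it a perfect twelfth; the second version is higher, so the direction is up.
Checking another pair — G4 → D6 — gives the same interval.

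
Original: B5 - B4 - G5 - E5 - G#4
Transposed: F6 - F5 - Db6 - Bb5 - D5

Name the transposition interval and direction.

up a diminished fifth

From B5 to F6 is 5 letter names — a fifth of some quality.
B5 to F6 is 6 semitones, which makes it a diminished fifth; the second version is higher, so the direction is up.
Checking another pair — G#4 → D5 — gives the same interval.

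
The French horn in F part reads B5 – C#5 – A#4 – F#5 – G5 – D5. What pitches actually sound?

Written C4 on the French horn in F sounds as F3, a perfect fifth lower; apply that shift to every note.
B5 → E5
C#5 → F#4
A#4 → D#4
F#5 → B4
G5 → C5
D5 → G4

E5 F#4 D#4 B4 C5 G4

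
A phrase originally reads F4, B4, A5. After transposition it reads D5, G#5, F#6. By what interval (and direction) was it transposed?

From F4 to D5 is 6 letter names — a sixth of some quality.
F4 to D5 is 9 semitones, which makes it a major sixth; the second version is higher, so the direction is up.
Checking another pair — A5 → F#6 — gives the same interval.

up a major sixth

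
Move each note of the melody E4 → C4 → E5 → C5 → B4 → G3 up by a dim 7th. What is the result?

E4 to Db5
C4 to Bbb4
E5 to Db6
C5 to Bbb5
B4 to Ab5
G3 to Fb4

Db5 Bbb4 Db6 Bbb5 Ab5 Fb4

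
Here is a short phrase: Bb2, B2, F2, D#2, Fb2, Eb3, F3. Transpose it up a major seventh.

Bb2 becomes A3
B2 becomes A#3
F2 becomes E3
D#2 becomes C##3
Fb2 becomes Eb3
Eb3 becomes D4
F3 becomes E4

A3 A#3 E3 C##3 Eb3 D4 E4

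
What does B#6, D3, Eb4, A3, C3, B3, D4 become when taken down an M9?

A#5 C2 Db3 G2 Bb1 A2 C3

B#6 becomes A#5
D3 becomes C2
Eb4 becomes Db3
A3 becomes G2
C3 becomes Bb1
B3 becomes A2
D4 becomes C3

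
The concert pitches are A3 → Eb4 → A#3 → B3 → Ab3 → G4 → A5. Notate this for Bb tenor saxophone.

B4 F5 B#4 C#5 Bb4 A5 B6

Written C4 sounds as Bb2 on the Bb tenor saxophone, so concert pitches are written a major ninth up.
A3 gives B4
Eb4 gives F5
A#3 gives B#4
B3 gives C#5
Ab3 gives Bb4
G4 gives A5
A5 gives B6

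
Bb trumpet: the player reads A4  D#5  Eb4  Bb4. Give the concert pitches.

The Bb trumpet sounds a major second below written, so transpose each written note down a major second.
A4 becomes G4
D#5 becomes C#5
Eb4 becomes Db4
Bb4 becomes Ab4

G4 C#5 Db4 Ab4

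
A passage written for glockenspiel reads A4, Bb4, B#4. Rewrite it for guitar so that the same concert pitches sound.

A7 Bb7 B#7

First find concert pitch: the glockenspiel sounds a perfect fifteenth above written, so A4 Bb4 B#4 sounds A6 Bb6 B#6.
Then write for guitar: it sounds a perfect octave below written, so the part must be a perfect octave above concert.
A6 → A7
Bb6 → Bb7
B#6 → B#7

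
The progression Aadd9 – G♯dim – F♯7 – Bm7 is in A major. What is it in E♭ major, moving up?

A major up to E♭ major is a diminished fifth; each chord root moves by that interval while the quality stays the same.
Aadd9: root A up a diminished fifth → Eb, giving Ebadd9.
G♯dim: root G♯ up a diminished fifth → D, giving Ddim.
F♯7: root F♯ up a diminished fifth → C, giving C7.
Bm7: root B up a diminished fifth → F, giving Fm7.

Ebadd9 Ddim C7 Fm7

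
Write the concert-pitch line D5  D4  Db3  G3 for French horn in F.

The French horn in F sounds a perfect fifth below written, so the written part must be a perfect fifth above concert — transpose each note up.
D5 -> A5
D4 -> A4
Db3 -> Ab3
G3 -> D4

A5 A4 Ab3 D4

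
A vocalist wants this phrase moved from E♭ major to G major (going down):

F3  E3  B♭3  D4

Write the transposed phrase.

From E♭ down to G is a minor sixth; apply that to each pitch.
F3 becomes A2
E3 becomes G#2
Bb3 becomes D3
D4 becomes F#3

A2 G#2 D3 F#3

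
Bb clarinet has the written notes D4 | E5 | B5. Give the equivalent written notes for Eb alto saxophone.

A4 B5 F#6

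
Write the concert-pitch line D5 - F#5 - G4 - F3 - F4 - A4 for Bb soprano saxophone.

E5 G#5 A4 G3 G4 B4

The Bb soprano saxophone sounds a major second below written, so the written part must be a major second above concert — transpose each note up.
D5 to E5
F#5 to G#5
G4 to A4
F3 to G3
F4 to G4
A4 to B4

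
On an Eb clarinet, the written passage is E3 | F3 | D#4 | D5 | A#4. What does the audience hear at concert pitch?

G3 Ab3 F#4 F5 C#5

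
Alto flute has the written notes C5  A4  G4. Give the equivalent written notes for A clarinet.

Bb4 G4 F4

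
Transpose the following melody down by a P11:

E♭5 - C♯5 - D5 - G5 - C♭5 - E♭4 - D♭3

Eb5 gives Bb3
C#5 gives G#3
D5 gives A3
G5 gives D4
Cb5 gives Gb3
Eb4 gives Bb2
Db3 gives Ab1

Bb3 G#3 A3 D4 Gb3 Bb2 Ab1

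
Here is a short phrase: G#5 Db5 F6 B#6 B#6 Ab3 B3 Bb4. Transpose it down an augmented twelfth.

C4 Gbb3 Bbb4 E5 E5 Dbb2 Eb2 Ebb3

G#5: a twelfth down reaches C, and 20 semitones makes it C4.
Db5 down an augmented twelfth is Gbb3.
F6: a twelfth down reaches B, and 20 semitones makes it Bbb4.
An augmented twelfth down from B#6 gives E5.
B#6 down an augmented twelfth is E5.
Ab3: a twelfth down reaches D, and 20 semitones makes it Dbb2.
An augmented twelfth down from B3 gives Eb2.
Bb4 down an augmented twelfth is Ebb3.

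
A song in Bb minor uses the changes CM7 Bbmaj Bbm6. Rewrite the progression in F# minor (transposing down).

G#M7 F#maj F#m6

Bb minor down to F# minor is a diminished fourth; each chord root moves by that interval while the quality stays the same.
CM7: root C down a diminished fourth → G#, giving G#M7.
Bbmaj: root Bb down a diminished fourth → F#, giving F#maj.
Bbm6: root Bb down a diminished fourth → F#, giving F#m6.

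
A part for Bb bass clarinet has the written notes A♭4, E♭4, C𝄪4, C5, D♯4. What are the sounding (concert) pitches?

Gb3 Db3 B#2 Bb3 C#3

The Bb bass clarinet sounds a major ninth below written, so transpose each written note down a major ninth.
Ab4 → Gb3
Eb4 → Db3
C##4 → B#2
C5 → Bb3
D#4 → C#3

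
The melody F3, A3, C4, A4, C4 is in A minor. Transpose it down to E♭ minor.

Cb3 Eb3 Gb3 Eb4 Gb3

A minor to E♭ minor down is an augmented fourth, so every note moves down by that interval.
F3 to Cb3
A3 to Eb3
C4 to Gb3
A4 to Eb4
C4 to Gb3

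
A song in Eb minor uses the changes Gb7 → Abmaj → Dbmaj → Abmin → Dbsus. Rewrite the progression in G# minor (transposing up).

B7 C#maj F#maj C#min F#sus

Eb minor up to G# minor is an augmented third; each chord root moves by that interval while the quality stays the same.
Gb7: root Gb up an augmented third → B, giving B7.
Abmaj: root Ab up an augmented third → C#, giving C#maj.
Dbmaj: root Db up an augmented third → F#, giving F#maj.
Abmin: root Ab up an augmented third → C#, giving C#min.
Dbsus: root Db up an augmented third → F#, giving F#sus.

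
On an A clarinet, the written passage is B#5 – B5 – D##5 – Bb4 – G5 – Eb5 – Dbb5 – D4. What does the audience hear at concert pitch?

G##5 G#5 B##4 G4 E5 C5 Bbb4 B3

Written C4 on the A clarinet sounds as A3, a minor third lower; apply that shift to every note.
B#5 becomes G##5
B5 becomes G#5
D##5 becomes B##4
Bb4 becomes G4
G5 becomes E5
Eb5 becomes C5
Dbb5 becomes Bbb4
D4 becomes B3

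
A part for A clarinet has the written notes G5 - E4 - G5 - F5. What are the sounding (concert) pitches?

Written C4 on the A clarinet sounds as A3, a minor third lower; apply that shift to every note.
G5 gives E5
E4 gives C#4
G5 gives E5
F5 gives D5

E5 C#4 E5 D5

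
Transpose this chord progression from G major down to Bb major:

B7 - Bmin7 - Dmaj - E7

G major down to Bb major is a major sixth; each chord root moves by that interval while the quality stays the same.
B7: root B down a major sixth → D, giving D7.
Bmin7: root B down a major sixth → D, giving Dmin7.
Dmaj: root D down a major sixth → F, giving Fmaj.
E7: root E down a major sixth → G, giving G7.

D7 Dmin7 Fmaj G7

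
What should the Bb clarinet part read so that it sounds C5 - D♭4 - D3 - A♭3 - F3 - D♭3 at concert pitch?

Written C4 sounds as Bb3 on the Bb clarinet, so concert pitches are written a major second up.
C5 to D5
Db4 to Eb4
D3 to E3
Ab3 to Bb3
F3 to G3
Db3 to Eb3

D5 Eb4 E3 Bb3 G3 Eb3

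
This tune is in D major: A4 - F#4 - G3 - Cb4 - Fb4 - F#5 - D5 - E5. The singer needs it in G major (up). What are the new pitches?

From D up to G is a perfect fourth; apply that to each pitch.
A4 becomes D5
F#4 becomes B4
G3 becomes C4
Cb4 becomes Fb4
Fb4 becomes Bbb4
F#5 becomes B5
D5 becomes G5
E5 becomes A5

D5 B4 C4 Fb4 Bbb4 B5 G5 A5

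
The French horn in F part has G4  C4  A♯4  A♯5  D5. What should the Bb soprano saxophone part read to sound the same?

First find concert pitch: the French horn in F sounds a perfect fifth below written, so G4 C4 A♯4 A♯5 D5 sounds C4 F3 D#4 D#5 G4.
Then write for Bb soprano saxophone: it sounds a major second below written, so the part must be a major second above concert.
C4 → D4
F3 → G3
D#4 → E#4
D#5 → E#5
G4 → A4

D4 G3 E#4 E#5 A4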